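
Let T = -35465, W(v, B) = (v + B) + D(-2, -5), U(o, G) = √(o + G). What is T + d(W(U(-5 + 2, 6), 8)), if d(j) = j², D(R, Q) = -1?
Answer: -35413 + 14*√3 ≈ -35389.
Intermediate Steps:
U(o, G) = √(G + o)
W(v, B) = -1 + B + v (W(v, B) = (v + B) - 1 = (B + v) - 1 = -1 + B + v)
T + d(W(U(-5 + 2, 6), 8)) = -35465 + (-1 + 8 + √(6 + (-5 + 2)))² = -35465 + (-1 + 8 + √(6 - 3))² = -35465 + (-1 + 8 + √3)² = -35465 + (7 + √3)²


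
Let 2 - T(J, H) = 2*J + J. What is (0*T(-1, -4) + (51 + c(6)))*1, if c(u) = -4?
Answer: 47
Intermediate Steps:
T(J, H) = 2 - 3*J (T(J, H) = 2 - (2*J + J) = 2 - 3*J)
(0*T(-1, -4) + (51 + c(6)))*1 = (0*(2 - 3*(-1)) + (51 - 4))*1 = (0*(2 + 3) + 47)*1 = (0*5 + 47)*1 = (0 + 47)*1 = 47*1 = 47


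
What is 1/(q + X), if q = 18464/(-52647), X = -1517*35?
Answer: -52647/2795310929 ≈ -1.8834e-5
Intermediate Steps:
X = -53095
q = -18464/52647 (q = 18464*(-1/52647) = -18464/52647 ≈ -0.35071)
1/(q + X) = 1/(-18464/52647 - 53095) = 1/(-2795310929/52647) = -52647/2795310929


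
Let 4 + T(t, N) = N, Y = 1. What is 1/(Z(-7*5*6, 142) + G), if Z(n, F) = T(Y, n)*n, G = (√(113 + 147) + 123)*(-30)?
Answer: 55/2268438 + √65/28355475 ≈ 2.4530e-5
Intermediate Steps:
T(t, N) = -4 + N
G = -3690 - 60*√65 (G = (√260 + 123)*(-30) = (2*√65 + 123)*(-30) = (123 + 2*√65)*(-30) = -3690 - 60*√65 ≈ -4173.7)
Z(n, F) = n*(-4 + n) (Z(n, F) = (-4 + n)*n = n*(-4 + n))
1/(Z(-7*5*6, 142) + G) = 1/((-7*5*6)*(-4 - 7*5*6) + (-3690 - 60*√65)) = 1/((-35*6)*(-4 - 35*6) + (-3690 - 60*√65)) = 1/(-210*(-4 - 210) + (-3690 - 60*√65)) = 1/(-210*(-214) + (-3690 - 60*√65)) = 1/(44940 + (-3690 - 60*√65)) = 1/(41250 - 60*√65)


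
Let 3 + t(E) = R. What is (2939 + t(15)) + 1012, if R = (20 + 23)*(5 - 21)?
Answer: 3260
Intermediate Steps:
R = -688 (R = 43*(-16) = -688)
t(E) = -691 (t(E) = -3 - 688 = -691)
(2939 + t(15)) + 1012 = (2939 - 691) + 1012 = 2248 + 1012 = 3260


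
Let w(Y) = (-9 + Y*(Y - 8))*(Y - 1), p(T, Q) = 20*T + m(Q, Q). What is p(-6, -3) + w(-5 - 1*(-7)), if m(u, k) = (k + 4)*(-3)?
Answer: -144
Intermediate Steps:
m(u, k) = -12 - 3*k (m(u, k) = (4 + k)*(-3) = -12 - 3*k)
p(T, Q) = -12 - 3*Q + 20*T (p(T, Q) = 20*T + (-12 - 3*Q) = -12 - 3*Q + 20*T)
w(Y) = (-1 + Y)*(-9 + Y*(-8 + Y)) (w(Y) = (-9 + Y*(-8 + Y))*(-1 + Y) = (-1 + Y)*(-9 + Y*(-8 + Y)))
p(-6, -3) + w(-5 - 1*(-7)) = (-12 - 3*(-3) + 20*(-6)) + (9 + (-5 - 1*(-7))**3 - (-5 - 1*(-7)) - 9*(-5 - 1*(-7))**2) = (-12 + 9 - 120) + (9 + (-5 + 7)**3 - (-5 + 7) - 9*(-5 + 7)**2) = -123 + (9 + 2**3 - 1*2 - 9*2**2) = -123 + (9 + 8 - 2 - 9*4) = -123 + (9 + 8 - 2 - 36) = -123 - 21 = -144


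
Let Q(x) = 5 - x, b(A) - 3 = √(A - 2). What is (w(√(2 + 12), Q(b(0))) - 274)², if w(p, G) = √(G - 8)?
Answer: (274 - √(-6 - I*√2))² ≈ 74913.0 + 1350.0*I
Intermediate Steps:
b(A) = 3 + √(-2 + A) (b(A) = 3 + √(A - 2) = 3 + √(-2 + A))
w(p, G) = √(-8 + G)
(w(√(2 + 12), Q(b(0))) - 274)² = (√(-8 + (5 - (3 + √(-2 + 0)))) - 274)² = (√(-8 + (5 - (3 + √(-2)))) - 274)² = (√(-8 + (5 - (3 + I*√2))) - 274)² = (√(-8 + (5 + (-3 - I*√2))) - 274)² = (√(-8 + (2 - I*√2)) - 274)² = (√(-6 - I*√2) - 274)² = (-274 + √(-6 - I*√2))²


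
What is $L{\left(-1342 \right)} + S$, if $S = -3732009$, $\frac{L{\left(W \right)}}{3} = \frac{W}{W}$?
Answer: $-3732006$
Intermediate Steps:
$L{\left(W \right)} = 3$ ($L{\left(W \right)} = 3 \frac{W}{W} = 3 \cdot 1 = 3$)
$L{\left(-1342 \right)} + S = 3 - 3732009 = -3732006$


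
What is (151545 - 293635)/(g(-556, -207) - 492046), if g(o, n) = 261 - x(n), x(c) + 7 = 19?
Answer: 142090/491797 ≈ 0.28892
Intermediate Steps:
x(c) = 12 (x(c) = -7 + 19 = 12)
g(o, n) = 249 (g(o, n) = 261 - 1*12 = 261 - 12 = 249)
(151545 - 293635)/(g(-556, -207) - 492046) = (151545 - 293635)/(249 - 492046) = -142090/(-491797) = -142090*(-1/491797) = 142090/491797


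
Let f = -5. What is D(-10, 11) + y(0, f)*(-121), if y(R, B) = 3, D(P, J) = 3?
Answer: -360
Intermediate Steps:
D(-10, 11) + y(0, f)*(-121) = 3 + 3*(-121) = 3 - 363 = -360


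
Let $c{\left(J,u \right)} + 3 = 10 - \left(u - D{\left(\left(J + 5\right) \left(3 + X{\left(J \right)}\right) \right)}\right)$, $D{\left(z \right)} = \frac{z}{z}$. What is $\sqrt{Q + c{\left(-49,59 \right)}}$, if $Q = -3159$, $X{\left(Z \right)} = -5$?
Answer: $i \sqrt{3210} \approx 56.657 i$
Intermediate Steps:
$D{\left(z \right)} = 1$
$c{\left(J,u \right)} = 8 - u$ ($c{\left(J,u \right)} = -3 + \left(10 - \left(-1 + u\right)\right) = -3 - \left(-11 + u\right) = 8 - u$)
$\sqrt{Q + c{\left(-49,59 \right)}} = \sqrt{-3159 + \left(8 - 59\right)} = \sqrt{-3159 - 51} = \sqrt{-3210} = i \sqrt{3210}$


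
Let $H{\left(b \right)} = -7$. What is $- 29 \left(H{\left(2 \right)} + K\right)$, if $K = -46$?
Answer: $1537$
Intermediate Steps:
$- 29 \left(H{\left(2 \right)} + K\right) = - 29 \left(-7 - 46\right) = \left(-29\right) \left(-53\right) = 1537$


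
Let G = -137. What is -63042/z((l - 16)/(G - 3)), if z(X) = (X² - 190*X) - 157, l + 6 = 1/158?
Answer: 64939152768/192446053 ≈ 337.44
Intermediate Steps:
l = -947/158 (l = -6 + 1/158 = -947/158 ≈ -5.9937)
z(X) = -157 + X² - 190*X
-63042/z((l - 16)/(G - 3)) = -63042/(-157 + ((-947/158 - 16)/(-137 - 3))² - 190*(-947/158 - 16)/(-137 - 3)) = -63042/(-157 + (-3475/158/(-140))² - (-330125)/(79*(-140))) = -63042/(-157 + (-3475/158*(-1/140))² - (-330125)*(-1)/(79*140)) = -63042/(-157 + (695/4424)² - 190*695/4424) = -63042/(-157 + 483025/19571776 - 66025/2212) = -63042/(-3656475007/19571776) = -63042*(-19571776/3656475007) = 64939152768/192446053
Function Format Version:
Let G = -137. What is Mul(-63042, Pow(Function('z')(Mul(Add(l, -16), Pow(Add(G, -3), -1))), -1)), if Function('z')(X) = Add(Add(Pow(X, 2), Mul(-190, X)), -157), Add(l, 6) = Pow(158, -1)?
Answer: Rational(64939152768, 192446053) ≈ 337.44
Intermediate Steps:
l = Rational(-947, 158) (l = Add(-6, Pow(158, -1)) = Add(-6, Rational(1, 158)) = Rational(-947, 158) ≈ -5.9937)
Function('z')(X) = Add(-157, Pow(X, 2), Mul(-190, X))
Mul(-63042, Pow(Function('z')(Mul(Add(l, -16), Pow(Add(G, -3), -1))), -1)) = Mul(-63042, Pow(Add(-157, Pow(Mul(Add(Rational(-947, 158), -16), Pow(Add(-137, -3), -1)), 2), Mul(-190, Mul(Add(Rational(-947, 158), -16), Pow(Add(-137, -3), -1)))), -1)) = Mul(-63042, Pow(Add(-157, Pow(Mul(Rational(-3475, 158), Pow(-140, -1)), 2), Mul(-190, Mul(Rational(-3475, 158), Pow(-140, -1)))), -1)) = Mul(-63042, Pow(Add(-157, Pow(Mul(Rational(-3475, 158), Rational(-1, 140)), 2), Mul(-190, Mul(Rational(-3475, 158), Rational(-1, 140)))), -1)) = Mul(-63042, Pow(Add(-157, Pow(Rational(695, 4424), 2), Mul(-190, Rational(695, 4424))), -1)) = Mul(-63042, Pow(Add(-157, Rational(483025, 19571776), Rational(-66025, 2212)), -1)) = Mul(-63042, Pow(Rational(-3656475007, 19571776), -1)) = Mul(-63042, Rational(-19571776, 3656475007)) = Rational(64939152768, 192446053)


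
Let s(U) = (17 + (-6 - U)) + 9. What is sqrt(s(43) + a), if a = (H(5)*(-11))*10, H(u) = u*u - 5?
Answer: 3*I*sqrt(247) ≈ 47.149*I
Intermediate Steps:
H(u) = -5 + u**2 (H(u) = u**2 - 5 = -5 + u**2)
s(U) = 20 - U (s(U) = (11 - U) + 9 = 20 - U)
a = -2200 (a = ((-5 + 5**2)*(-11))*10 = ((-5 + 25)*(-11))*10 = (20*(-11))*10 = -220*10 = -2200)
sqrt(s(43) + a) = sqrt((20 - 1*43) - 2200) = sqrt((20 - 43) - 2200) = sqrt(-23 - 2200) = sqrt(-2223) = 3*I*sqrt(247)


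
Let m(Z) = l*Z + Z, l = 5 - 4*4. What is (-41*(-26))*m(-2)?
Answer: 21320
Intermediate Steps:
l = -11 (l = 5 - 16 = -11)
m(Z) = -10*Z (m(Z) = -11*Z + Z = -10*Z)
(-41*(-26))*m(-2) = (-41*(-26))*(-10*(-2)) = 1066*20 = 21320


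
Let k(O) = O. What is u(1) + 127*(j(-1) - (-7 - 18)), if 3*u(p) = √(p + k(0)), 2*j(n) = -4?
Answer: 8764/3 ≈ 2921.3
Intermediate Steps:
j(n) = -2 (j(n) = (½)*(-4) = -2)
u(p) = √p/3 (u(p) = √(p + 0)/3 = √p/3)
u(1) + 127*(j(-1) - (-7 - 18)) = √1/3 + 127*(-2 - (-7 - 18)) = (⅓)*1 + 127*(-2 - 1*(-25)) = ⅓ + 127*(-2 + 25) = ⅓ + 127*23 = ⅓ + 2921 = 8764/3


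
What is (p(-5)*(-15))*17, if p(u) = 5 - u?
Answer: -2550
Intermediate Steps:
(p(-5)*(-15))*17 = ((5 - 1*(-5))*(-15))*17 = ((5 + 5)*(-15))*17 = (10*(-15))*17 = -150*17 = -2550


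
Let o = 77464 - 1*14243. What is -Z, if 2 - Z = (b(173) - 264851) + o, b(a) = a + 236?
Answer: -201223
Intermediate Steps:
o = 63221 (o = 77464 - 14243 = 63221)
b(a) = 236 + a
Z = 201223 (Z = 2 - (((236 + 173) - 264851) + 63221) = 2 - ((409 - 264851) + 63221) = 2 - (-264442 + 63221) = 2 - 1*(-201221) = 2 + 201221 = 201223)
-Z = -1*201223 = -201223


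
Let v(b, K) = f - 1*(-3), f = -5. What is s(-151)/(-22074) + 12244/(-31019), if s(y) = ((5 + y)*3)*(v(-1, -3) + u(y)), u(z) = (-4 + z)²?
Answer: 54352323225/114118901 ≈ 476.28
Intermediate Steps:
v(b, K) = -2 (v(b, K) = -5 - 1*(-3) = -5 + 3 = -2)
s(y) = (-2 + (-4 + y)²)*(15 + 3*y) (s(y) = ((5 + y)*3)*(-2 + (-4 + y)²) = (15 + 3*y)*(-2 + (-4 + y)²) = (-2 + (-4 + y)²)*(15 + 3*y))
s(-151)/(-22074) + 12244/(-31019) = (210 - 78*(-151) - 9*(-151)² + 3*(-151)³)/(-22074) + 12244/(-31019) = (210 + 11778 - 9*22801 + 3*(-3442951))*(-1/22074) + 12244*(-1/31019) = (210 + 11778 - 205209 - 10328853)*(-1/22074) - 12244/31019 = -10522074*(-1/22074) - 12244/31019 = 1753679/3679 - 12244/31019 = 54352323225/114118901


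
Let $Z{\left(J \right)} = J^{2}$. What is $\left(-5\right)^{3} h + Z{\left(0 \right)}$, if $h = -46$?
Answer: $5750$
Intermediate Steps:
$\left(-5\right)^{3} h + Z{\left(0 \right)} = \left(-5\right)^{3} \left(-46\right) + 0^{2} = \left(-125\right) \left(-46\right) + 0 = 5750 + 0 = 5750$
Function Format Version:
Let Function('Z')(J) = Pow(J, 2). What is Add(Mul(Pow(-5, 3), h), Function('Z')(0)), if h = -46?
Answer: 5750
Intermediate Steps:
Add(Mul(Pow(-5, 3), h), Function('Z')(0)) = Add(Mul(Pow(-5, 3), -46), Pow(0, 2)) = Add(Mul(-125, -46), 0) = Add(5750, 0) = 5750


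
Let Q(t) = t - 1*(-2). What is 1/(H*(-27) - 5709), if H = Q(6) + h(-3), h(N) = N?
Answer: -1/5844 ≈ -0.00017112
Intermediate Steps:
Q(t) = 2 + t (Q(t) = t + 2 = 2 + t)
H = 5 (H = (2 + 6) - 3 = 8 - 3 = 5)
1/(H*(-27) - 5709) = 1/(5*(-27) - 5709) = 1/(-135 - 5709) = 1/(-5844) = -1/5844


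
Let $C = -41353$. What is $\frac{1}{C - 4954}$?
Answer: $- \frac{1}{46307} \approx -2.1595 \cdot 10^{-5}$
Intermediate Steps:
$\frac{1}{C - 4954} = \frac{1}{-41353 - 4954} = \frac{1}{-46307} = - \frac{1}{46307}$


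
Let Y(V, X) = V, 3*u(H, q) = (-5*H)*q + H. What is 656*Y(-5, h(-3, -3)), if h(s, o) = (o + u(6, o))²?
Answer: -3280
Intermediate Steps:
u(H, q) = H/3 - 5*H*q/3 (u(H, q) = ((-5*H)*q + H)/3 = (-5*H*q + H)/3 = (H - 5*H*q)/3 = H/3 - 5*H*q/3)
h(s, o) = (2 - 9*o)² (h(s, o) = (o + (⅓)*6*(1 - 5*o))² = (o + (2 - 10*o))² = (2 - 9*o)²)
656*Y(-5, h(-3, -3)) = 656*(-5) = -3280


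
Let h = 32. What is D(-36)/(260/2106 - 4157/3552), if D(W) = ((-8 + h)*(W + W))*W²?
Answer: 214775857152/100399 ≈ 2.1392e+6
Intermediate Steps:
D(W) = 48*W³ (D(W) = ((-8 + 32)*(W + W))*W² = (24*(2*W))*W² = (48*W)*W² = 48*W³)
D(-36)/(260/2106 - 4157/3552) = (48*(-36)³)/(260/2106 - 4157/3552) = (48*(-46656))/(260*(1/2106) - 4157*1/3552) = -2239488/(10/81 - 4157/3552) = -2239488/(-100399/95904) = -2239488*(-95904/100399) = 214775857152/100399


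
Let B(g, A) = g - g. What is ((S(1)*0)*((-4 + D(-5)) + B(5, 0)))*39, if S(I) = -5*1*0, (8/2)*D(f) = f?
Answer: 0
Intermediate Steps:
B(g, A) = 0
D(f) = f/4
S(I) = 0 (S(I) = -5*0 = 0)
((S(1)*0)*((-4 + D(-5)) + B(5, 0)))*39 = ((0*0)*((-4 + (1/4)*(-5)) + 0))*39 = (0*((-4 - 5/4) + 0))*39 = (0*(-21/4 + 0))*39 = (0*(-21/4))*39 = 0*39 = 0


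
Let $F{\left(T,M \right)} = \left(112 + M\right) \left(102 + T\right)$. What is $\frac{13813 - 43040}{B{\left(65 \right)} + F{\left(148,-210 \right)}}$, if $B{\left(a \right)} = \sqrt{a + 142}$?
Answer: $\frac{65096500}{54568163} + \frac{7971 \sqrt{23}}{54568163} \approx 1.1936$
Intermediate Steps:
$F{\left(T,M \right)} = \left(102 + T\right) \left(112 + M\right)$
$B{\left(a \right)} = \sqrt{142 + a}$
$\frac{13813 - 43040}{B{\left(65 \right)} + F{\left(148,-210 \right)}} = \frac{13813 - 43040}{\sqrt{142 + 65} + \left(11424 + 102 \left(-210\right) + 112 \cdot 148 - 31080\right)} = - \frac{29227}{\sqrt{207} + \left(11424 - 21420 + 16576 - 31080\right)} = - \frac{29227}{3 \sqrt{23} - 24500} = - \frac{29227}{-24500 + 3 \sqrt{23}}$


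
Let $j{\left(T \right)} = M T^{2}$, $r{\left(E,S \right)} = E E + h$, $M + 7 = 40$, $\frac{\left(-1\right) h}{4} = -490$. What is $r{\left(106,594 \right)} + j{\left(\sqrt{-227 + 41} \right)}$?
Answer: $7058$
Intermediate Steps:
$h = 1960$ ($h = \left(-4\right) \left(-490\right) = 1960$)
$M = 33$ ($M = -7 + 40 = 33$)
$r{\left(E,S \right)} = 1960 + E^{2}$ ($r{\left(E,S \right)} = E E + 1960 = E^{2} + 1960 = 1960 + E^{2}$)
$j{\left(T \right)} = 33 T^{2}$
$r{\left(106,594 \right)} + j{\left(\sqrt{-227 + 41} \right)} = \left(1960 + 106^{2}\right) + 33 \left(\sqrt{-227 + 41}\right)^{2} = \left(1960 + 11236\right) + 33 \left(\sqrt{-186}\right)^{2} = 13196 + 33 \left(i \sqrt{186}\right)^{2} = 13196 + 33 \left(-186\right) = 13196 - 6138 = 7058$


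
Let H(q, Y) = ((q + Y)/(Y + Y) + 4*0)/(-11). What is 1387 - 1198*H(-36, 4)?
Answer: 10465/11 ≈ 951.36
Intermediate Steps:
H(q, Y) = -(Y + q)/(22*Y) (H(q, Y) = ((Y + q)/((2*Y)) + 0)*(-1/11) = ((Y + q)*(1/(2*Y)) + 0)*(-1/11) = ((Y + q)/(2*Y) + 0)*(-1/11) = ((Y + q)/(2*Y))*(-1/11) = -(Y + q)/(22*Y))
1387 - 1198*H(-36, 4) = 1387 - 599*(-1*4 - 1*(-36))/(11*4) = 1387 - 599*(-4 + 36)/(11*4) = 1387 - 599*32/(11*4) = 1387 - 1198*4/11 = 1387 - 4792/11 = 10465/11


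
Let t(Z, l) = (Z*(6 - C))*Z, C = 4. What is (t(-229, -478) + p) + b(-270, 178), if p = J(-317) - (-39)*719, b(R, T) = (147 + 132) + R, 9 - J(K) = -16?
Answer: 132957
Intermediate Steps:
J(K) = 25 (J(K) = 9 - 1*(-16) = 9 + 16 = 25)
b(R, T) = 279 + R
t(Z, l) = 2*Z² (t(Z, l) = (Z*(6 - 1*4))*Z = (Z*(6 - 4))*Z = (Z*2)*Z = (2*Z)*Z = 2*Z²)
p = 28066 (p = 25 - (-39)*719 = 25 - 1*(-28041) = 25 + 28041 = 28066)
(t(-229, -478) + p) + b(-270, 178) = (2*(-229)² + 28066) + (279 - 270) = (2*52441 + 28066) + 9 = (104882 + 28066) + 9 = 132948 + 9 = 132957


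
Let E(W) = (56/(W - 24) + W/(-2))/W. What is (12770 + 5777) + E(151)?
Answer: 711332573/38354 ≈ 18547.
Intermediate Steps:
E(W) = (56/(-24 + W) - W/2)/W (E(W) = (56/(-24 + W) + W*(-1/2))/W = (56/(-24 + W) - W/2)/W)
(12770 + 5777) + E(151) = (12770 + 5777) + (1/2)*(112 - 1*151**2 + 24*151)/(151*(-24 + 151)) = 18547 + (1/2)*(1/151)*(112 - 1*22801 + 3624)/127 = 18547 + (1/2)*(1/151)*(1/127)*(112 - 22801 + 3624) = 18547 + (1/2)*(1/151)*(1/127)*(-19065) = 18547 - 19065/38354 = 711332573/38354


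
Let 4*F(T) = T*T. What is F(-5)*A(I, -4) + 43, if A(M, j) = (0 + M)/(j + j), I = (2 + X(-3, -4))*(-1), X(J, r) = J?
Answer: 1351/32 ≈ 42.219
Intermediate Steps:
I = 1 (I = (2 - 3)*(-1) = -1*(-1) = 1)
F(T) = T**2/4 (F(T) = (T*T)/4 = T**2/4)
A(M, j) = M/(2*j) (A(M, j) = M/((2*j)) = M*(1/(2*j)) = M/(2*j))
F(-5)*A(I, -4) + 43 = ((1/4)*(-5)**2)*((1/2)*1/(-4)) + 43 = ((1/4)*25)*((1/2)*1*(-1/4)) + 43 = (25/4)*(-1/8) + 43 = -25/32 + 43 = 1351/32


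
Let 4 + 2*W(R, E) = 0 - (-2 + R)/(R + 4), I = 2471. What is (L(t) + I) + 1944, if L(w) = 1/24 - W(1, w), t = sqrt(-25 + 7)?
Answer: 530033/120 ≈ 4416.9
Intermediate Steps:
t = 3*I*sqrt(2) (t = sqrt(-18) = 3*I*sqrt(2) ≈ 4.2426*I)
W(R, E) = -2 - (-2 + R)/(2*(4 + R)) (W(R, E) = -2 + (0 - (-2 + R)/(R + 4))/2 = -2 + (0 - (-2 + R)/(4 + R))/2 = -2 + (-(-2 + R)/(4 + R))/2 = -2 - (-2 + R)/(2*(4 + R)))
L(w) = 233/120 (L(w) = 1/24 - (-14 - 5*1)/(2*(4 + 1)) = 1/24 - (-14 - 5)/(2*5) = 1/24 - (-19)/(2*5) = 1/24 - 1*(-19/10) = 1/24 + 19/10 = 233/120)
(L(t) + I) + 1944 = (233/120 + 2471) + 1944 = 296753/120 + 1944 = 530033/120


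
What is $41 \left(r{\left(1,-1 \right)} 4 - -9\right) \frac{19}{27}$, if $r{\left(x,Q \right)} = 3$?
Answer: $\frac{5453}{9} \approx 605.89$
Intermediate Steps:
$41 \left(r{\left(1,-1 \right)} 4 - -9\right) \frac{19}{27} = 41 \left(3 \cdot 4 - -9\right) \frac{19}{27} = 41 \left(12 + 9\right) 19 \cdot \frac{1}{27} = 41 \cdot 21 \cdot \frac{19}{27} = 861 \cdot \frac{19}{27} = \frac{5453}{9}$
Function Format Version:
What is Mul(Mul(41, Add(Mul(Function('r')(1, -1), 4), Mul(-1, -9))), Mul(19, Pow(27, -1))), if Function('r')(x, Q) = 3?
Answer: Rational(5453, 9) ≈ 605.89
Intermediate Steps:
Mul(Mul(41, Add(Mul(Function('r')(1, -1), 4), Mul(-1, -9))), Mul(19, Pow(27, -1))) = Mul(Mul(41, Add(Mul(3, 4), Mul(-1, -9))), Mul(19, Pow(27, -1))) = Mul(Mul(41, Add(12, 9)), Mul(19, Rational(1, 27))) = Mul(Mul(41, 21), Rational(19, 27)) = Mul(861, Rational(19, 27)) = Rational(5453, 9)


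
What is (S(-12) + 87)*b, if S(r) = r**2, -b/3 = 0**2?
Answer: 0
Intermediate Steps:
b = 0 (b = -3*0**2 = -3*0 = 0)
(S(-12) + 87)*b = ((-12)**2 + 87)*0 = (144 + 87)*0 = 231*0 = 0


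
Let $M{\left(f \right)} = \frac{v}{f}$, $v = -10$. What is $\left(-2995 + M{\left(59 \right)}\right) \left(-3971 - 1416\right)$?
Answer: $\frac{951963705}{59} \approx 1.6135 \cdot 10^{7}$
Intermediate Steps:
$M{\left(f \right)} = - \frac{10}{f}$
$\left(-2995 + M{\left(59 \right)}\right) \left(-3971 - 1416\right) = \left(-2995 - \frac{10}{59}\right) \left(-3971 - 1416\right) = \left(-2995 - \frac{10}{59}\right) \left(-5387\right) = \left(- \frac{176715}{59}\right) \left(-5387\right) = \frac{951963705}{59}$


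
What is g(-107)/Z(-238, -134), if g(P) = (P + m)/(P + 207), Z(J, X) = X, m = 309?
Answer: -101/6700 ≈ -0.015075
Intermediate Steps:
g(P) = (309 + P)/(207 + P) (g(P) = (P + 309)/(P + 207) = (309 + P)/(207 + P))
g(-107)/Z(-238, -134) = ((309 - 107)/(207 - 107))/(-134) = (202/100)*(-1/134) = ((1/100)*202)*(-1/134) = (101/50)*(-1/134) = -101/6700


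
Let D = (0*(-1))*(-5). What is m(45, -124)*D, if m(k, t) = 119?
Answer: 0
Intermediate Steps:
D = 0 (D = 0*(-5) = 0)
m(45, -124)*D = 119*0 = 0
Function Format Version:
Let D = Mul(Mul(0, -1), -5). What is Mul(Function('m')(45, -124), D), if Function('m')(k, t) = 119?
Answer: 0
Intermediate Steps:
D = 0 (D = Mul(0, -5) = 0)
Mul(Function('m')(45, -124), D) = Mul(119, 0) = 0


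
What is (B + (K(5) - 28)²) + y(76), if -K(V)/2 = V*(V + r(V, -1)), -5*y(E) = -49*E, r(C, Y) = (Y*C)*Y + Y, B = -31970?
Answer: -86506/5 ≈ -17301.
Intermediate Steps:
r(C, Y) = Y + C*Y² (r(C, Y) = (C*Y)*Y + Y = C*Y² + Y = Y + C*Y²)
y(E) = 49*E/5 (y(E) = -(-49)*E/5 = 49*E/5)
K(V) = -2*V*(-1 + 2*V) (K(V) = -2*V*(V - (1 + V*(-1))) = -2*V*(V - (1 - V)) = -2*V*(V + (-1 + V)) = -2*V*(-1 + 2*V))
(B + (K(5) - 28)²) + y(76) = (-31970 + (2*5*(1 - 2*5) - 28)²) + (49/5)*76 = (-31970 + (2*5*(1 - 10) - 28)²) + 3724/5 = (-31970 + (2*5*(-9) - 28)²) + 3724/5 = (-31970 + (-90 - 28)²) + 3724/5 = (-31970 + (-118)²) + 3724/5 = (-31970 + 13924) + 3724/5 = -18046 + 3724/5 = -86506/5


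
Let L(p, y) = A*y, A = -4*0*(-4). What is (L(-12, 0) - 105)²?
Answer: 11025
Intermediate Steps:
A = 0 (A = 0*(-4) = 0)
L(p, y) = 0 (L(p, y) = 0*y = 0)
(L(-12, 0) - 105)² = (0 - 105)² = (-105)² = 11025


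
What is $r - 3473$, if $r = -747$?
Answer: $-4220$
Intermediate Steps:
$r - 3473 = -747 - 3473 = -4220$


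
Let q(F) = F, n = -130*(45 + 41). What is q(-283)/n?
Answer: 283/11180 ≈ 0.025313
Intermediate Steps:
n = -11180 (n = -130*86 = -11180)
q(-283)/n = -283/(-11180) = -283*(-1/11180) = 283/11180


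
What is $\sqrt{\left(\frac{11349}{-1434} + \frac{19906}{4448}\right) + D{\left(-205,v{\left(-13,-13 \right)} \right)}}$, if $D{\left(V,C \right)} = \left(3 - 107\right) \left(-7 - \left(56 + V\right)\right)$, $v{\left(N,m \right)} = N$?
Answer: $\frac{i \sqrt{260836394939517}}{132884} \approx 121.54 i$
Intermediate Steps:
$D{\left(V,C \right)} = 6552 + 104 V$ ($D{\left(V,C \right)} = - 104 \left(-63 - V\right) = 6552 + 104 V$)
$\sqrt{\left(\frac{11349}{-1434} + \frac{19906}{4448}\right) + D{\left(-205,v{\left(-13,-13 \right)} \right)}} = \sqrt{\left(\frac{11349}{-1434} + \frac{19906}{4448}\right) + \left(6552 + 104 \left(-205\right)\right)} = \sqrt{\left(11349 \left(- \frac{1}{1434}\right) + 19906 \cdot \frac{1}{4448}\right) + \left(6552 - 21320\right)} = \sqrt{\left(- \frac{3783}{478} + \frac{9953}{2224}\right) - 14768} = \sqrt{- \frac{1827929}{531536} - 14768} = \sqrt{- \frac{7851551577}{531536}} = \frac{i \sqrt{260836394939517}}{132884}$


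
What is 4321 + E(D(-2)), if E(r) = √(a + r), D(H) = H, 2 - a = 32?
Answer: 4321 + 4*I*√2 ≈ 4321.0 + 5.6569*I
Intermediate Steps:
a = -30 (a = 2 - 1*32 = 2 - 32 = -30)
E(r) = √(-30 + r)
4321 + E(D(-2)) = 4321 + √(-30 - 2) = 4321 + √(-32) = 4321 + 4*I*√2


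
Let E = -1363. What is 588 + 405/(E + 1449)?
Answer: 50973/86 ≈ 592.71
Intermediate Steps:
588 + 405/(E + 1449) = 588 + 405/(-1363 + 1449) = 588 + 405/86 = 50973/86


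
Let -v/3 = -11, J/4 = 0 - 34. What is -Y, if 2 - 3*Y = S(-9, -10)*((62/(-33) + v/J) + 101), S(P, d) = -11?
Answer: -444583/1224 ≈ -363.22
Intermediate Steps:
J = -136 (J = 4*(0 - 34) = 4*(-34) = -136)
v = 33 (v = -3*(-11) = 33)
Y = 444583/1224 (Y = ⅔ - (-11)*((62/(-33) + 33/(-136)) + 101)/3 = ⅔ - (-11)*((62*(-1/33) + 33*(-1/136)) + 101)/3 = ⅔ - (-11)*((-62/33 - 33/136) + 101)/3 = ⅔ - (-11)*(-9521/4488 + 101)/3 = ⅔ - (-11)*443767/(3*4488) = ⅔ - ⅓*(-443767/408) = ⅔ + 443767/1224 = 444583/1224 ≈ 363.22)
-Y = -1*444583/1224 = -444583/1224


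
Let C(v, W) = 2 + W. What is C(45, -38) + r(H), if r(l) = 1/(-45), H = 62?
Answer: -1621/45 ≈ -36.022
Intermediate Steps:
r(l) = -1/45
C(45, -38) + r(H) = (2 - 38) - 1/45 = -36 - 1/45 = -1621/45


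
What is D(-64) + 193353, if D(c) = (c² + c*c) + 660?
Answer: 202205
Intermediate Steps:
D(c) = 660 + 2*c² (D(c) = (c² + c²) + 660 = 2*c² + 660 = 660 + 2*c²)
D(-64) + 193353 = (660 + 2*(-64)²) + 193353 = (660 + 2*4096) + 193353 = (660 + 8192) + 193353 = 8852 + 193353 = 202205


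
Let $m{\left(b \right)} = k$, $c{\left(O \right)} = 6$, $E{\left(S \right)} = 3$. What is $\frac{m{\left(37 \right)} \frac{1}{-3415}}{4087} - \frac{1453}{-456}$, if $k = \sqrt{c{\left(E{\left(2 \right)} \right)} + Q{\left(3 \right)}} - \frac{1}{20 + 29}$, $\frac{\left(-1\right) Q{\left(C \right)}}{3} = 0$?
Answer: $\frac{993704005141}{311857554120} - \frac{\sqrt{6}}{13957105} \approx 3.1864$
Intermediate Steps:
$Q{\left(C \right)} = 0$ ($Q{\left(C \right)} = \left(-3\right) 0 = 0$)
$k = - \frac{1}{49} + \sqrt{6}$ ($k = \sqrt{6 + 0} - \frac{1}{20 + 29} = \sqrt{6} - \frac{1}{49} = - \frac{1}{49} + \sqrt{6} \approx 2.4291$)
$m{\left(b \right)} = - \frac{1}{49} + \sqrt{6}$
$\frac{m{\left(37 \right)} \frac{1}{-3415}}{4087} - \frac{1453}{-456} = \frac{\left(- \frac{1}{49} + \sqrt{6}\right) \frac{1}{-3415}}{4087} - \frac{1453}{-456} = \left(- \frac{1}{49} + \sqrt{6}\right) \left(- \frac{1}{3415}\right) \frac{1}{4087} - - \frac{1453}{456} = \left(\frac{1}{167335} - \frac{\sqrt{6}}{3415}\right) \frac{1}{4087} + \frac{1453}{456} = \left(\frac{1}{683898145} - \frac{\sqrt{6}}{13957105}\right) + \frac{1453}{456} = \frac{993704005141}{311857554120} - \frac{\sqrt{6}}{13957105}$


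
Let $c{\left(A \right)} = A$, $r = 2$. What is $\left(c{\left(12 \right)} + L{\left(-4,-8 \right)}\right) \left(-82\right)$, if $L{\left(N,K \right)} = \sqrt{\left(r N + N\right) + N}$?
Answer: $-984 - 328 i \approx -984.0 - 328.0 i$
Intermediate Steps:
$L{\left(N,K \right)} = 2 \sqrt{N}$ ($L{\left(N,K \right)} = \sqrt{\left(2 N + N\right) + N} = \sqrt{3 N + N} = \sqrt{4 N} = 2 \sqrt{N}$)
$\left(c{\left(12 \right)} + L{\left(-4,-8 \right)}\right) \left(-82\right) = \left(12 + 2 \sqrt{-4}\right) \left(-82\right) = \left(12 + 2 \cdot 2 i\right) \left(-82\right) = \left(12 + 4 i\right) \left(-82\right) = -984 - 328 i$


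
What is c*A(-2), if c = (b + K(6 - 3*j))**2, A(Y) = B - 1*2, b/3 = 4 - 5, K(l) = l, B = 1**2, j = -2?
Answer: -81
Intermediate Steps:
B = 1
b = -3 (b = 3*(4 - 5) = 3*(-1) = -3)
A(Y) = -1 (A(Y) = 1 - 1*2 = 1 - 2 = -1)
c = 81 (c = (-3 + (6 - 3*(-2)))**2 = (-3 + (6 + 6))**2 = (-3 + 12)**2 = 9**2 = 81)
c*A(-2) = 81*(-1) = -81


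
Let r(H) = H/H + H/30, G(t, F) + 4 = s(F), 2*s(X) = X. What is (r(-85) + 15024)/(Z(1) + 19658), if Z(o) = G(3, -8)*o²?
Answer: 90133/117900 ≈ 0.76449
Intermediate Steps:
s(X) = X/2
G(t, F) = -4 + F/2
r(H) = 1 + H/30 (r(H) = 1 + H*(1/30) = 1 + H/30)
Z(o) = -8*o² (Z(o) = (-4 + (½)*(-8))*o² = (-4 - 4)*o² = -8*o²)
(r(-85) + 15024)/(Z(1) + 19658) = ((1 + (1/30)*(-85)) + 15024)/(-8*1² + 19658) = ((1 - 17/6) + 15024)/(-8*1 + 19658) = (-11/6 + 15024)/(-8 + 19658) = (90133/6)/19650 = (90133/6)*(1/19650) = 90133/117900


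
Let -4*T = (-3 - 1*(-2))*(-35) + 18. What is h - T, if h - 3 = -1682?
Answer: -6663/4 ≈ -1665.8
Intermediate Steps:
h = -1679 (h = 3 - 1682 = -1679)
T = -53/4 (T = -((-3 - 1*(-2))*(-35) + 18)/4 = -((-3 + 2)*(-35) + 18)/4 = -(-1*(-35) + 18)/4 = -(35 + 18)/4 = -1/4*53 = -53/4 ≈ -13.250)
h - T = -1679 - 1*(-53/4) = -1679 + 53/4 = -6663/4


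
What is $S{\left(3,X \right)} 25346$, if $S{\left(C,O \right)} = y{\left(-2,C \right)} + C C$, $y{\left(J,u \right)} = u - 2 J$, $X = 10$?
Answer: $405536$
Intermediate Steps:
$S{\left(C,O \right)} = 4 + C + C^{2}$ ($S{\left(C,O \right)} = \left(C - -4\right) + C C = \left(C + 4\right) + C^{2} = \left(4 + C\right) + C^{2} = 4 + C + C^{2}$)
$S{\left(3,X \right)} 25346 = \left(4 + 3 + 3^{2}\right) 25346 = \left(4 + 3 + 9\right) 25346 = 16 \cdot 25346 = 405536$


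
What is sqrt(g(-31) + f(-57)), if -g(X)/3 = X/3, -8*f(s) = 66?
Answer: sqrt(91)/2 ≈ 4.7697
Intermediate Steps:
f(s) = -33/4 (f(s) = -1/8*66 = -33/4)
g(X) = -X (g(X) = -3*X/3 = -X)
sqrt(g(-31) + f(-57)) = sqrt(-1*(-31) - 33/4) = sqrt(31 - 33/4) = sqrt(91/4) = sqrt(91)/2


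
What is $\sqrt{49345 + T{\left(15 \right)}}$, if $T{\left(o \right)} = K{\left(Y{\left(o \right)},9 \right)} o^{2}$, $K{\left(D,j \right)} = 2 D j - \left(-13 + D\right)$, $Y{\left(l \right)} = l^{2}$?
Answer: $\sqrt{912895} \approx 955.46$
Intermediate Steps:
$K{\left(D,j \right)} = 13 - D + 2 D j$ ($K{\left(D,j \right)} = 2 D j - \left(-13 + D\right) = 13 - D + 2 D j$)
$T{\left(o \right)} = o^{2} \left(13 + 17 o^{2}\right)$ ($T{\left(o \right)} = \left(13 - o^{2} + 2 o^{2} \cdot 9\right) o^{2} = \left(13 - o^{2} + 18 o^{2}\right) o^{2} = \left(13 + 17 o^{2}\right) o^{2} = o^{2} \left(13 + 17 o^{2}\right)$)
$\sqrt{49345 + T{\left(15 \right)}} = \sqrt{49345 + 15^{2} \left(13 + 17 \cdot 15^{2}\right)} = \sqrt{49345 + 225 \left(13 + 17 \cdot 225\right)} = \sqrt{49345 + 225 \left(13 + 3825\right)} = \sqrt{49345 + 225 \cdot 3838} = \sqrt{49345 + 863550} = \sqrt{912895}$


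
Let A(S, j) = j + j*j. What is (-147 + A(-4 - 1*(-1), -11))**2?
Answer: 1369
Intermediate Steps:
A(S, j) = j + j**2
(-147 + A(-4 - 1*(-1), -11))**2 = (-147 - 11*(1 - 11))**2 = (-147 - 11*(-10))**2 = (-147 + 110)**2 = (-37)**2 = 1369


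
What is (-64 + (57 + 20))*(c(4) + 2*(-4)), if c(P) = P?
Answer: -52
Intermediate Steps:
(-64 + (57 + 20))*(c(4) + 2*(-4)) = (-64 + (57 + 20))*(4 + 2*(-4)) = (-64 + 77)*(4 - 8) = 13*(-4) = -52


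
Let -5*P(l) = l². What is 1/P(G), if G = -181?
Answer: -5/32761 ≈ -0.00015262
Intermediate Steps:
P(l) = -l²/5
1/P(G) = 1/(-⅕*(-181)²) = 1/(-⅕*32761) = 1/(-32761/5) = -5/32761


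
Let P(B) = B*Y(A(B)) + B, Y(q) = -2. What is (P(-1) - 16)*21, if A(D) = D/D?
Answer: -315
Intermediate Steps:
A(D) = 1
P(B) = -B (P(B) = B*(-2) + B = -2*B + B = -B)
(P(-1) - 16)*21 = (-1*(-1) - 16)*21 = (1 - 16)*21 = -15*21 = -315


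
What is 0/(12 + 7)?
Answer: 0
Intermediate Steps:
0/(12 + 7) = 0/19 = (1/19)*0 = 0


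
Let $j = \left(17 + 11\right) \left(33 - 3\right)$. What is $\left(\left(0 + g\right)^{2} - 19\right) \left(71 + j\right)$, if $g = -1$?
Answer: $-16398$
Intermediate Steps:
$j = 840$ ($j = 28 \cdot 30 = 840$)
$\left(\left(0 + g\right)^{2} - 19\right) \left(71 + j\right) = \left(\left(0 - 1\right)^{2} - 19\right) \left(71 + 840\right) = \left(\left(-1\right)^{2} - 19\right) 911 = \left(1 - 19\right) 911 = \left(-18\right) 911 = -16398$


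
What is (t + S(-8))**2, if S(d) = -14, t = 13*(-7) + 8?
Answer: 9409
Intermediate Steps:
t = -83 (t = -91 + 8 = -83)
(t + S(-8))**2 = (-83 - 14)**2 = (-97)**2 = 9409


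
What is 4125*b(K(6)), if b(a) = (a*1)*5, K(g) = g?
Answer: 123750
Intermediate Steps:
b(a) = 5*a (b(a) = a*5 = 5*a)
4125*b(K(6)) = 4125*(5*6) = 4125*30 = 123750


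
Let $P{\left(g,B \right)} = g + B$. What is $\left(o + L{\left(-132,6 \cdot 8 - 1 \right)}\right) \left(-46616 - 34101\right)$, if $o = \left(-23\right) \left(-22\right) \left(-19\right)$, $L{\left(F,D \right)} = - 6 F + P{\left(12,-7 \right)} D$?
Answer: $693116879$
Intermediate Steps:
$P{\left(g,B \right)} = B + g$
$L{\left(F,D \right)} = - 6 F + 5 D$ ($L{\left(F,D \right)} = - 6 F + \left(-7 + 12\right) D = - 6 F + 5 D$)
$o = -9614$ ($o = 506 \left(-19\right) = -9614$)
$\left(o + L{\left(-132,6 \cdot 8 - 1 \right)}\right) \left(-46616 - 34101\right) = \left(-9614 + \left(\left(-6\right) \left(-132\right) + 5 \left(6 \cdot 8 - 1\right)\right)\right) \left(-46616 - 34101\right) = \left(-9614 + \left(792 + 5 \left(48 - 1\right)\right)\right) \left(-80717\right) = \left(-9614 + \left(792 + 5 \cdot 47\right)\right) \left(-80717\right) = \left(-9614 + \left(792 + 235\right)\right) \left(-80717\right) = \left(-9614 + 1027\right) \left(-80717\right) = \left(-8587\right) \left(-80717\right) = 693116879$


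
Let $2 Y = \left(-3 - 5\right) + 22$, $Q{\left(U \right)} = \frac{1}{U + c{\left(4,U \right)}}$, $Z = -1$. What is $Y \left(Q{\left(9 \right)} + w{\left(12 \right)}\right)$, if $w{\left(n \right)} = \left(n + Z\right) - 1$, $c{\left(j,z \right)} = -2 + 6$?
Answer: $\frac{917}{13} \approx 70.538$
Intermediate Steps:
$c{\left(j,z \right)} = 4$
$Q{\left(U \right)} = \frac{1}{4 + U}$ ($Q{\left(U \right)} = \frac{1}{U + 4} = \frac{1}{4 + U}$)
$w{\left(n \right)} = -2 + n$ ($w{\left(n \right)} = \left(n - 1\right) - 1 = \left(-1 + n\right) - 1 = -2 + n$)
$Y = 7$ ($Y = \frac{\left(-3 - 5\right) + 22}{2} = \frac{-8 + 22}{2} = \frac{1}{2} \cdot 14 = 7$)
$Y \left(Q{\left(9 \right)} + w{\left(12 \right)}\right) = 7 \left(\frac{1}{4 + 9} + \left(-2 + 12\right)\right) = 7 \left(\frac{1}{13} + 10\right) = 7 \cdot \frac{131}{13} = \frac{917}{13}$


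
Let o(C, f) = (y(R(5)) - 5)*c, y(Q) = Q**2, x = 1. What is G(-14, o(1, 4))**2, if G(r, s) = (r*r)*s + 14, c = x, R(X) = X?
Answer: 15476356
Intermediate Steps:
c = 1
o(C, f) = 20 (o(C, f) = (5**2 - 5)*1 = (25 - 5)*1 = 20*1 = 20)
G(r, s) = 14 + s*r**2 (G(r, s) = r**2*s + 14 = s*r**2 + 14 = 14 + s*r**2)
G(-14, o(1, 4))**2 = (14 + 20*(-14)**2)**2 = (14 + 20*196)**2 = (14 + 3920)**2 = 3934**2 = 15476356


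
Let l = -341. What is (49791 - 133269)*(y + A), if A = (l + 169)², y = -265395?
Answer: 19685030658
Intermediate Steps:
A = 29584 (A = (-341 + 169)² = (-172)² = 29584)
(49791 - 133269)*(y + A) = (49791 - 133269)*(-265395 + 29584) = -83478*(-235811) = 19685030658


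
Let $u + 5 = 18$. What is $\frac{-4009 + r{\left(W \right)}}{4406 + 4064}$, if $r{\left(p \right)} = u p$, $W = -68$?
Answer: $- \frac{699}{1210} \approx -0.57769$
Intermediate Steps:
$u = 13$ ($u = -5 + 18 = 13$)
$r{\left(p \right)} = 13 p$
$\frac{-4009 + r{\left(W \right)}}{4406 + 4064} = \frac{-4009 + 13 \left(-68\right)}{4406 + 4064} = \frac{-4009 - 884}{8470} = \left(-4893\right) \frac{1}{8470} = - \frac{699}{1210}$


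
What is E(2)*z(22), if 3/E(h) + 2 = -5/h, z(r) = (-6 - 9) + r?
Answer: -14/3 ≈ -4.6667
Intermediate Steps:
z(r) = -15 + r
E(h) = 3/(-2 - 5/h)
E(2)*z(22) = (-3*2/(5 + 2*2))*(-15 + 22) = -3*2/(5 + 4)*7 = -3*2/9*7 = -3*2*⅑*7 = -⅔*7 = -14/3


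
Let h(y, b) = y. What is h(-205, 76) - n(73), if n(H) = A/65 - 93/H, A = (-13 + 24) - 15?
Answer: -966388/4745 ≈ -203.66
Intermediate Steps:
A = -4 (A = 11 - 15 = -4)
n(H) = -4/65 - 93/H
h(-205, 76) - n(73) = -205 - (-4/65 - 93/73) = -205 - 1*(-6337/4745) = -205 + 6337/4745 = -966388/4745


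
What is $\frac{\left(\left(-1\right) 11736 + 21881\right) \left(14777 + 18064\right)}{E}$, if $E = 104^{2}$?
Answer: $\frac{333171945}{10816} \approx 30804.0$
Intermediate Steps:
$E = 10816$
$\frac{\left(\left(-1\right) 11736 + 21881\right) \left(14777 + 18064\right)}{E} = \frac{\left(\left(-1\right) 11736 + 21881\right) \left(14777 + 18064\right)}{10816} = \left(-11736 + 21881\right) 32841 \cdot \frac{1}{10816} = 10145 \cdot 32841 \cdot \frac{1}{10816} = 333171945 \cdot \frac{1}{10816} = \frac{333171945}{10816}$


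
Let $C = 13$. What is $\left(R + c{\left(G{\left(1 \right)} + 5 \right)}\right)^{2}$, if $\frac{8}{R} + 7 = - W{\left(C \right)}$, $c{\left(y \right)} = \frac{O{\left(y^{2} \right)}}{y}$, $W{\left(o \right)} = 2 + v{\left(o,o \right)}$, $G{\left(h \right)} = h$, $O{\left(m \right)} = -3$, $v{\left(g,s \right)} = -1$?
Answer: $\frac{9}{4} \approx 2.25$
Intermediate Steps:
$W{\left(o \right)} = 1$ ($W{\left(o \right)} = 2 - 1 = 1$)
$c{\left(y \right)} = - \frac{3}{y}$
$R = -1$ ($R = \frac{8}{-7 - 1} = \frac{8}{-8} = 8 \left(- \frac{1}{8}\right) = -1$)
$\left(R + c{\left(G{\left(1 \right)} + 5 \right)}\right)^{2} = \left(-1 - \frac{3}{1 + 5}\right)^{2} = \left(-1 - \frac{3}{6}\right)^{2} = \left(-1 - \frac{1}{2}\right)^{2} = \left(- \frac{3}{2}\right)^{2} = \frac{9}{4}$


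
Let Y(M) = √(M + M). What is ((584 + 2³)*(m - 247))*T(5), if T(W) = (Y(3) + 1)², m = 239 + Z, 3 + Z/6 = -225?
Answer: -5702144 - 1629184*√6 ≈ -9.6928e+6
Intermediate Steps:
Z = -1368 (Z = -18 + 6*(-225) = -18 - 1350 = -1368)
Y(M) = √2*√M (Y(M) = √(2*M) = √2*√M)
m = -1129 (m = 239 - 1368 = -1129)
T(W) = (1 + √6)² (T(W) = (√2*√3 + 1)² = (√6 + 1)² = (1 + √6)²)
((584 + 2³)*(m - 247))*T(5) = ((584 + 2³)*(-1129 - 247))*(1 + √6)² = ((584 + 8)*(-1376))*(1 + √6)² = (592*(-1376))*(1 + √6)² = -814592*(1 + √6)²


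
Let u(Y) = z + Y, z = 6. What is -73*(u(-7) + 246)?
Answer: -17885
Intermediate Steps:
u(Y) = 6 + Y
-73*(u(-7) + 246) = -73*((6 - 7) + 246) = -73*(-1 + 246) = -73*245 = -17885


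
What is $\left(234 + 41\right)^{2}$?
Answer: $75625$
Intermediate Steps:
$\left(234 + 41\right)^{2} = 275^{2} = 75625$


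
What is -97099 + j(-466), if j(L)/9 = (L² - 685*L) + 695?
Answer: 4736450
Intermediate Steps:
j(L) = 6255 - 6165*L + 9*L² (j(L) = 9*((L² - 685*L) + 695) = 9*(695 + L² - 685*L) = 6255 - 6165*L + 9*L²)
-97099 + j(-466) = -97099 + (6255 - 6165*(-466) + 9*(-466)²) = -97099 + (6255 + 2872890 + 9*217156) = -97099 + (6255 + 2872890 + 1954404) = -97099 + 4833549 = 4736450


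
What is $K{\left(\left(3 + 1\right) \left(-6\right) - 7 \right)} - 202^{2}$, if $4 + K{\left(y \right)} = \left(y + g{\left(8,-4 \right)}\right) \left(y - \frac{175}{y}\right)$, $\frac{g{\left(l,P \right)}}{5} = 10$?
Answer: $- \frac{1279982}{31} \approx -41290.0$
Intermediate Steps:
$g{\left(l,P \right)} = 50$ ($g{\left(l,P \right)} = 5 \cdot 10 = 50$)
$K{\left(y \right)} = -4 + \left(50 + y\right) \left(y - \frac{175}{y}\right)$ ($K{\left(y \right)} = -4 + \left(y + 50\right) \left(y - \frac{175}{y}\right) = -4 + \left(50 + y\right) \left(y - \frac{175}{y}\right)$)
$K{\left(\left(3 + 1\right) \left(-6\right) - 7 \right)} - 202^{2} = \left(-179 + \left(\left(3 + 1\right) \left(-6\right) - 7\right)^{2} - \frac{8750}{\left(3 + 1\right) \left(-6\right) - 7} + 50 \left(\left(3 + 1\right) \left(-6\right) - 7\right)\right) - 202^{2} = \left(-179 + \left(4 \left(-6\right) - 7\right)^{2} - \frac{8750}{4 \left(-6\right) - 7} + 50 \left(4 \left(-6\right) - 7\right)\right) - 40804 = \left(-179 + \left(-24 - 7\right)^{2} - \frac{8750}{-24 - 7} + 50 \left(-24 - 7\right)\right) - 40804 = \left(-179 + \left(-31\right)^{2} - \frac{8750}{-31} + 50 \left(-31\right)\right) - 40804 = \left(-179 + 961 - - \frac{8750}{31} - 1550\right) - 40804 = \left(-179 + 961 + \frac{8750}{31} - 1550\right) - 40804 = - \frac{15058}{31} - 40804 = - \frac{1279982}{31}$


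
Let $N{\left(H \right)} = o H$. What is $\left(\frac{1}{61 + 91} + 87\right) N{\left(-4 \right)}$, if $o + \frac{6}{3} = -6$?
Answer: $\frac{52900}{19} \approx 2784.2$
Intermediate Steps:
$o = -8$ ($o = -2 - 6 = -8$)
$N{\left(H \right)} = - 8 H$
$\left(\frac{1}{61 + 91} + 87\right) N{\left(-4 \right)} = \left(\frac{1}{61 + 91} + 87\right) \left(\left(-8\right) \left(-4\right)\right) = \left(\frac{1}{152} + 87\right) 32 = \frac{13225}{152} \cdot 32 = \frac{52900}{19}$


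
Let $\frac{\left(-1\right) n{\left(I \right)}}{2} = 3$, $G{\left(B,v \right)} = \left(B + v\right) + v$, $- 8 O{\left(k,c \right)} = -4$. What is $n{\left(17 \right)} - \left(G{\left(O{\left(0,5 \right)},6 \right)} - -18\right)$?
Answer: $- \frac{73}{2} \approx -36.5$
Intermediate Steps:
$O{\left(k,c \right)} = \frac{1}{2}$ ($O{\left(k,c \right)} = \left(- \frac{1}{8}\right) \left(-4\right) = \frac{1}{2}$)
$G{\left(B,v \right)} = B + 2 v$
$n{\left(I \right)} = -6$ ($n{\left(I \right)} = \left(-2\right) 3 = -6$)
$n{\left(17 \right)} - \left(G{\left(O{\left(0,5 \right)},6 \right)} - -18\right) = -6 - \left(\left(\frac{1}{2} + 2 \cdot 6\right) - -18\right) = -6 - \left(\left(\frac{1}{2} + 12\right) + 18\right) = -6 - \left(\frac{25}{2} + 18\right) = -6 - \frac{61}{2} = - \frac{73}{2}$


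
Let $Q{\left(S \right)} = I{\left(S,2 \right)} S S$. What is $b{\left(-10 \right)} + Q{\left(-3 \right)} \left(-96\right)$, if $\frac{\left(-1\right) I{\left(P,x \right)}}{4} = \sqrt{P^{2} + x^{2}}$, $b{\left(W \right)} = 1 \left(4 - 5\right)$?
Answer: $-1 + 3456 \sqrt{13} \approx 12460.0$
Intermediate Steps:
$b{\left(W \right)} = -1$ ($b{\left(W \right)} = 1 \left(-1\right) = -1$)
$I{\left(P,x \right)} = - 4 \sqrt{P^{2} + x^{2}}$
$Q{\left(S \right)} = - 4 S^{2} \sqrt{4 + S^{2}}$ ($Q{\left(S \right)} = - 4 \sqrt{S^{2} + 2^{2}} S S = - 4 \sqrt{S^{2} + 4} S S = - 4 \sqrt{4 + S^{2}} S S = - 4 S \sqrt{4 + S^{2}} S = - 4 S^{2} \sqrt{4 + S^{2}}$)
$b{\left(-10 \right)} + Q{\left(-3 \right)} \left(-96\right) = -1 + - 4 \left(-3\right)^{2} \sqrt{4 + \left(-3\right)^{2}} \left(-96\right) = -1 + \left(-4\right) 9 \sqrt{4 + 9} \left(-96\right) = -1 + \left(-4\right) 9 \sqrt{13} \left(-96\right) = -1 + - 36 \sqrt{13} \left(-96\right) = -1 + 3456 \sqrt{13}$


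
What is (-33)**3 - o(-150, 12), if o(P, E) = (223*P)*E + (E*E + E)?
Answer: 365307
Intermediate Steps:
o(P, E) = E + E**2 + 223*E*P (o(P, E) = 223*E*P + (E**2 + E) = 223*E*P + (E + E**2) = E + E**2 + 223*E*P)
(-33)**3 - o(-150, 12) = (-33)**3 - 12*(1 + 12 + 223*(-150)) = -35937 - 12*(1 + 12 - 33450) = -35937 - 12*(-33437) = -35937 - 1*(-401244) = -35937 + 401244 = 365307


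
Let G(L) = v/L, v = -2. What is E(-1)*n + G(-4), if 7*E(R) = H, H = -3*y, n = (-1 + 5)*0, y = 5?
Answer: ½ ≈ 0.50000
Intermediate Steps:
n = 0 (n = 4*0 = 0)
H = -15 (H = -3*5 = -15)
G(L) = -2/L
E(R) = -15/7 (E(R) = (⅐)*(-15) = -15/7)
E(-1)*n + G(-4) = -15/7*0 - 2/(-4) = 0 - 2*(-¼) = 0 + ½ = ½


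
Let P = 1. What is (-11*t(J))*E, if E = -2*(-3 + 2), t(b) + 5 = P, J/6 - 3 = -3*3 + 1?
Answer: 88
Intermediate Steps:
J = -30 (J = 18 + 6*(-3*3 + 1) = 18 + 6*(-9 + 1) = 18 + 6*(-8) = 18 - 48 = -30)
t(b) = -4 (t(b) = -5 + 1 = -4)
E = 2 (E = -2*(-1) = 2)
(-11*t(J))*E = -11*(-4)*2 = 44*2 = 88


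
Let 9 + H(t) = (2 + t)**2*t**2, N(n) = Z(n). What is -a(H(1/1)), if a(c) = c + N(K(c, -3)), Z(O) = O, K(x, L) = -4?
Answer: 4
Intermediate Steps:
N(n) = n
H(t) = -9 + t**2*(2 + t)**2 (H(t) = -9 + (2 + t)**2*t**2 = -9 + t**2*(2 + t)**2)
a(c) = -4 + c (a(c) = c - 4 = -4 + c)
-a(H(1/1)) = -(-4 + (-9 + (1/1)**2*(2 + 1/1)**2)) = -(-4 + (-9 + 1**2*(2 + 1)**2)) = -(-4 + (-9 + 1*3**2)) = -(-4 + (-9 + 1*9)) = -(-4 + (-9 + 9)) = -(-4 + 0) = -1*(-4) = 4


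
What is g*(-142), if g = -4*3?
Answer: 1704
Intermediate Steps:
g = -12
g*(-142) = -12*(-142) = 1704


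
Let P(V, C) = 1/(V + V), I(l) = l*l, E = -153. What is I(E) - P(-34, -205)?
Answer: 1591813/68 ≈ 23409.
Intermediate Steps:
I(l) = l²
P(V, C) = 1/(2*V)
I(E) - P(-34, -205) = (-153)² - 1/(2*(-34)) = 23409 - (-1)/(2*34) = 23409 - 1*(-1/68) = 23409 + 1/68 = 1591813/68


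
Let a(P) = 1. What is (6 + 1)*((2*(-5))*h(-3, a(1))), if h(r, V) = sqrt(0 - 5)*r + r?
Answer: 210 + 210*I*sqrt(5) ≈ 210.0 + 469.57*I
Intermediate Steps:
h(r, V) = r + I*r*sqrt(5) (h(r, V) = sqrt(-5)*r + r = (I*sqrt(5))*r + r = I*r*sqrt(5) + r = r + I*r*sqrt(5))
(6 + 1)*((2*(-5))*h(-3, a(1))) = (6 + 1)*((2*(-5))*(-3*(1 + I*sqrt(5)))) = 7*(-10*(-3 - 3*I*sqrt(5))) = 7*(30 + 30*I*sqrt(5)) = 210 + 210*I*sqrt(5)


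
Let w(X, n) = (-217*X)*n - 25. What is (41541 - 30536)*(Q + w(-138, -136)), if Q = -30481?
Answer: -45155297810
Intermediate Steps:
w(X, n) = -25 - 217*X*n (w(X, n) = -217*X*n - 25 = -25 - 217*X*n)
(41541 - 30536)*(Q + w(-138, -136)) = (41541 - 30536)*(-30481 + (-25 - 217*(-138)*(-136))) = 11005*(-30481 + (-25 - 4072656)) = 11005*(-30481 - 4072681) = 11005*(-4103162) = -45155297810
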